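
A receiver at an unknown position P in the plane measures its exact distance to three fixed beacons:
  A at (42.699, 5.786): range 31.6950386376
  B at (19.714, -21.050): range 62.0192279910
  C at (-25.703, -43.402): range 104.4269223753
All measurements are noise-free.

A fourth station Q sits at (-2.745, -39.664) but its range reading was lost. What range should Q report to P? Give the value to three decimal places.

eq1: (x − 42.699)² + (y − 5.786)² = 31.6950386376²
eq2: (x − 19.714)² + (y + 21.050)² = 62.0192279910²
eq3: (x + 25.703)² + (y + 43.402)² = 104.4269223753²
eq1−eq2, eq1−eq3 (x²,y² cancel):
  -45.970·x − 53.672·y = -3866.747267
  -136.804·x − 98.376·y = -9212.711227
det = -45.970·-98.376 − -53.672·-136.804 = -2820.199568
x = (-3866.747267·-98.376 − -53.672·-9212.711227) / -2820.199568 = 40.447318
y = (-45.970·-9212.711227 − -3866.747267·-136.804) / -2820.199568 = 37.400955
|P − Q| = √((40.447318 − -2.745)² + (37.400955 − -39.664)²) = 88.343555

88.344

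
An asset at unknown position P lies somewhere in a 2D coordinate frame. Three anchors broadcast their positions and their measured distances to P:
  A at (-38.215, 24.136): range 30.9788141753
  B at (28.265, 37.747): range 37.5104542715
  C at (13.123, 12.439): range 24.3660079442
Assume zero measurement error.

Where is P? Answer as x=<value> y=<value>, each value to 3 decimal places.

eq1: (x + 38.215)² + (y − 24.136)² = 30.9788141753²
eq2: (x − 28.265)² + (y − 37.747)² = 37.5104542715²
eq3: (x − 13.123)² + (y − 12.439)² = 24.3660079442²
eq3−eq1, eq3−eq2 (x²,y² cancel):
  -102.676·x + 23.394·y = 1350.006286
  30.284·x + 50.616·y = 1083.472547
det = -102.676·50.616 − 23.394·30.284 = -5905.512312
x = (1350.006286·50.616 − 23.394·1083.472547) / -5905.512312 = -7.278820
y = (-102.676·1083.472547 − 1350.006286·30.284) / -5905.512312 = 25.760715

x=-7.279 y=25.761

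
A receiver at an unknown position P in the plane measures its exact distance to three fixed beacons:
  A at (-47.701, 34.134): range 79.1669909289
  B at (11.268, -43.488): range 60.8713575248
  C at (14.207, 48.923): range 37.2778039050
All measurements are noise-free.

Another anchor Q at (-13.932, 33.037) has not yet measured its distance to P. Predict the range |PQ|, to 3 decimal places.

eq1: (x + 47.701)² + (y − 34.134)² = 79.1669909289²
eq2: (x − 11.268)² + (y + 43.488)² = 60.8713575248²
eq3: (x − 14.207)² + (y − 48.923)² = 37.2778039050²
eq1−eq2, eq1−eq3 (x²,y² cancel):
  117.938·x − 155.244·y = 1139.748897
  123.816·x + 29.578·y = 4032.561210
det = 117.938·29.578 − -155.244·123.816 = 22710.061268
x = (1139.748897·29.578 − -155.244·4032.561210) / 22710.061268 = 29.050667
y = (117.938·4032.561210 − 1139.748897·123.816) / 22710.061268 = 14.727968
|P − Q| = √((29.050667 − -13.932)² + (14.727968 − 33.037)²) = 46.719699

46.720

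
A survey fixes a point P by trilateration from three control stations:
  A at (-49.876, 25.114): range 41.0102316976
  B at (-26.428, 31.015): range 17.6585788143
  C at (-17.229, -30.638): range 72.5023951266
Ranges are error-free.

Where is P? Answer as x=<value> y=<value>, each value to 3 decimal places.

x=-12.370 y=41.701

eq1: (x + 49.876)² + (y − 25.114)² = 41.0102316976²
eq2: (x + 26.428)² + (y − 31.015)² = 17.6585788143²
eq3: (x + 17.229)² + (y + 30.638)² = 72.5023951266²
eq2−eq1, eq2−eq3 (x²,y² cancel):
  -46.896·x − 11.802·y = 87.945265
  18.398·x − 123.306·y = -5369.615817
det = -46.896·-123.306 − -11.802·18.398 = 5999.691372
x = (87.945265·-123.306 − -11.802·-5369.615817) / 5999.691372 = -12.370034
y = (-46.896·-5369.615817 − 87.945265·18.398) / 5999.691372 = 41.701393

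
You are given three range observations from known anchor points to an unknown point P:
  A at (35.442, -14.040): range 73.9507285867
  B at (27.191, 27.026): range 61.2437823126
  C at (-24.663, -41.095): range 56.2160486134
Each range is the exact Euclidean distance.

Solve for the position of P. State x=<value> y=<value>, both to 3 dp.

eq1: (x − 35.442)² + (y + 14.040)² = 73.9507285867²
eq2: (x − 27.191)² + (y − 27.026)² = 61.2437823126²
eq3: (x + 24.663)² + (y + 41.095)² = 56.2160486134²
eq3−eq1, eq3−eq2 (x²,y² cancel):
  120.210·x + 54.110·y = -3152.271767
  103.708·x + 136.242·y = -1417.864187
det = 120.210·136.242 − 54.110·103.708 = 10766.010940
x = (-3152.271767·136.242 − 54.110·-1417.864187) / 10766.010940 = -32.765263
y = (120.210·-1417.864187 − -3152.271767·103.708) / 10766.010940 = 14.534106

x=-32.765 y=14.534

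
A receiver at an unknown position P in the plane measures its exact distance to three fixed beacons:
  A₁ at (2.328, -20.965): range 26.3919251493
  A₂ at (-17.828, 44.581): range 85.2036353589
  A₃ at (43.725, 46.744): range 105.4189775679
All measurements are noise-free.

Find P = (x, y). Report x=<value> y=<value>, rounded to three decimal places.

x=-15.323 y=-40.586

eq1: (x − 2.328)² + (y + 20.965)² = 26.3919251493²
eq2: (x + 17.828)² + (y − 44.581)² = 85.2036353589²
eq3: (x − 43.725)² + (y − 46.744)² = 105.4189775679²
eq3−eq1, eq3−eq2 (x²,y² cancel):
  -82.794·x − 135.418·y = 6764.700766
  -123.106·x − 4.326·y = 2061.927337
det = -82.794·-4.326 − -135.418·-123.106 = -16312.601464
x = (6764.700766·-4.326 − -135.418·2061.927337) / -16312.601464 = -15.322999
y = (-82.794·2061.927337 − 6764.700766·-123.106) / -16312.601464 = -40.585804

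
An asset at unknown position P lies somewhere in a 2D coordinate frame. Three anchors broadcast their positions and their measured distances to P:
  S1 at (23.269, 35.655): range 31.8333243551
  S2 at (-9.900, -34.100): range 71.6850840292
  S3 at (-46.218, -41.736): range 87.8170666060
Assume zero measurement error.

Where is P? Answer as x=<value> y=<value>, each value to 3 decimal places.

eq1: (x − 23.269)² + (y − 35.655)² = 31.8333243551²
eq2: (x + 9.900)² + (y + 34.100)² = 71.6850840292²
eq3: (x + 46.218)² + (y + 41.736)² = 87.8170666060²
eq3−eq1, eq3−eq2 (x²,y² cancel):
  138.974·x + 154.782·y = 4633.204814
  72.636·x + 15.272·y = -44.091305
det = 138.974·15.272 − 154.782·72.636 = -9120.334424
x = (4633.204814·15.272 − 154.782·-44.091305) / -9120.334424 = -8.506579
y = (138.974·-44.091305 − 4633.204814·72.636) / -9120.334424 = 37.571540

x=-8.507 y=37.572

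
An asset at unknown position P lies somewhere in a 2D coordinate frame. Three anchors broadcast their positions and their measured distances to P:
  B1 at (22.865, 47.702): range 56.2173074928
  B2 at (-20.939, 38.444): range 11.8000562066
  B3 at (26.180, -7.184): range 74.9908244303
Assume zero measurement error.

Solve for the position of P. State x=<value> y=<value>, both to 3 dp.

eq1: (x − 22.865)² + (y − 47.702)² = 56.2173074928²
eq2: (x + 20.939)² + (y − 38.444)² = 11.8000562066²
eq3: (x − 26.180)² + (y + 7.184)² = 74.9908244303²
eq1−eq2, eq1−eq3 (x²,y² cancel):
  -87.608·x − 18.516·y = 2139.238163
  6.630·x − 109.772·y = -4524.524860
det = -87.608·-109.772 − -18.516·6.630 = 9739.666456
x = (2139.238163·-109.772 − -18.516·-4524.524860) / 9739.666456 = -32.712060
y = (-87.608·-4524.524860 − 2139.238163·6.630) / 9739.666456 = 39.241737

x=-32.712 y=39.242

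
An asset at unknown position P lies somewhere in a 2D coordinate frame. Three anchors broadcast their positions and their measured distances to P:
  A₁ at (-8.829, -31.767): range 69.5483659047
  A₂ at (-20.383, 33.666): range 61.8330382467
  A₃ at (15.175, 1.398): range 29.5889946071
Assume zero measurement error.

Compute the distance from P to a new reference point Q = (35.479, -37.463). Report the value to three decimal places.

55.856

eq1: (x + 8.829)² + (y + 31.767)² = 69.5483659047²
eq2: (x + 20.383)² + (y − 33.666)² = 61.8330382467²
eq3: (x − 15.175)² + (y − 1.398)² = 29.5889946071²
eq3−eq1, eq3−eq2 (x²,y² cancel):
  -48.008·x − 66.330·y = -3106.608097
  -71.116·x + 64.536·y = -1631.184801
det = -48.008·64.536 − -66.330·-71.116 = -7815.368568
x = (-3106.608097·64.536 − -66.330·-1631.184801) / -7815.368568 = 39.497120
y = (-48.008·-1631.184801 − -3106.608097·-71.116) / -7815.368568 = 18.248611
|P − Q| = √((39.497120 − 35.479)² + (18.248611 − -37.463)²) = 55.856324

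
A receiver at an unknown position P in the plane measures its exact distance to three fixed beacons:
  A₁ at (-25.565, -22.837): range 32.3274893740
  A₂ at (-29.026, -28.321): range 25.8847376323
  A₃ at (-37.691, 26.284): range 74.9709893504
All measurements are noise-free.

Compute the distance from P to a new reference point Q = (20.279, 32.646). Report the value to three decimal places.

eq1: (x + 25.565)² + (y + 22.837)² = 32.3274893740²
eq2: (x + 29.026)² + (y + 28.321)² = 25.8847376323²
eq3: (x + 37.691)² + (y − 26.284)² = 74.9709893504²
eq2−eq3, eq2−eq1 (x²,y² cancel):
  -17.330·x + 109.210·y = -4483.757182
  6.922·x + 10.968·y = -844.536850
det = -17.330·10.968 − 109.210·6.922 = -946.027060
x = (-4483.757182·10.968 − 109.210·-844.536850) / -946.027060 = -45.510348
y = (-17.330·-844.536850 − -4483.757182·6.922) / -946.027060 = -48.278102
|P − Q| = √((-45.510348 − 20.279)² + (-48.278102 − 32.646)²) = 104.292610

104.293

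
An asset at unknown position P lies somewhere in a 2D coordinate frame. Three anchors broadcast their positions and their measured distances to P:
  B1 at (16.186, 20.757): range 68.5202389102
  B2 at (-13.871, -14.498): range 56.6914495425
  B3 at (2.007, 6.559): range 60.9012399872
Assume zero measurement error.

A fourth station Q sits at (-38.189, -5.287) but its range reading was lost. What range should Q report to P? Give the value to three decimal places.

82.277

eq1: (x − 16.186)² + (y − 20.757)² = 68.5202389102²
eq2: (x + 13.871)² + (y + 14.498)² = 56.6914495425²
eq3: (x − 2.007)² + (y − 6.559)² = 60.9012399872²
eq3−eq2, eq3−eq1 (x²,y² cancel):
  -31.756·x − 42.114·y = 850.588696
  28.358·x + 28.396·y = -340.270993
det = -31.756·28.396 − -42.114·28.358 = 292.525436
x = (850.588696·28.396 − -42.114·-340.270993) / 292.525436 = 33.580478
y = (-31.756·-340.270993 − 850.588696·28.358) / 292.525436 = -45.518601
|P − Q| = √((33.580478 − -38.189)² + (-45.518601 − -5.287)²) = 82.276605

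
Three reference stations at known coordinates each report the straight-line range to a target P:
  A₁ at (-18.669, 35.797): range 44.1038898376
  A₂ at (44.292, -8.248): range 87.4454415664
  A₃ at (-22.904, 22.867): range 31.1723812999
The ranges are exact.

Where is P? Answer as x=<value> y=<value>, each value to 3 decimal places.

x=-42.859 y=-1.081

eq1: (x + 18.669)² + (y − 35.797)² = 44.1038898376²
eq2: (x − 44.292)² + (y + 8.248)² = 87.4454415664²
eq3: (x + 22.904)² + (y − 22.867)² = 31.1723812999²
eq2−eq3, eq2−eq1 (x²,y² cancel):
  -134.392·x + 62.230·y = 5692.670032
  -125.922·x + 88.090·y = 5301.698154
det = -134.392·88.090 − 62.230·-125.922 = -4002.465220
x = (5692.670032·88.090 − 62.230·5301.698154) / -4002.465220 = -42.859242
y = (-134.392·5301.698154 − 5692.670032·-125.922) / -4002.465220 = -1.080978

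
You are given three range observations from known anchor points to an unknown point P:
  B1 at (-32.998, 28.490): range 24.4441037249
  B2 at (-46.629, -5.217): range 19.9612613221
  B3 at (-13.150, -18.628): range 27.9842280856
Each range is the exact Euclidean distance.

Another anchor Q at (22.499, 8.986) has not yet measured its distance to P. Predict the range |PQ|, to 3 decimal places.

51.820

eq1: (x + 32.998)² + (y − 28.490)² = 24.4441037249²
eq2: (x + 46.629)² + (y + 5.217)² = 19.9612613221²
eq3: (x + 13.150)² + (y + 18.628)² = 27.9842280856²
eq2−eq3, eq2−eq1 (x²,y² cancel):
  66.958·x − 26.822·y = -2066.220914
  27.262·x + 67.414·y = -499.994879
det = 66.958·67.414 − -26.822·27.262 = 5245.127976
x = (-2066.220914·67.414 − -26.822·-499.994879) / 5245.127976 = -29.113318
y = (66.958·-499.994879 − -2066.220914·27.262) / 5245.127976 = 4.356549
|P − Q| = √((-29.113318 − 22.499)² + (4.356549 − 8.986)²) = 51.819525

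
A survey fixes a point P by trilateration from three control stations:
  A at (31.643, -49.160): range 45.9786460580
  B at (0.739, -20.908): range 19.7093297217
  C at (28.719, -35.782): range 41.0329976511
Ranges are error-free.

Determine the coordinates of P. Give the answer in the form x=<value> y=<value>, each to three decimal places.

eq1: (x − 31.643)² + (y + 49.160)² = 45.9786460580²
eq2: (x − 0.739)² + (y + 20.908)² = 19.7093297217²
eq3: (x − 28.719)² + (y + 35.782)² = 41.0329976511²
eq1−eq3, eq1−eq2 (x²,y² cancel):
  -5.848·x + 26.756·y = -882.523567
  -61.808·x + 56.504·y = -1254.716249
det = -5.848·56.504 − 26.756·-61.808 = 1323.299456
x = (-882.523567·56.504 − 26.756·-1254.716249) / 1323.299456 = -12.313860
y = (-5.848·-1254.716249 − -882.523567·-61.808) / 1323.299456 = -35.675550

x=-12.314 y=-35.676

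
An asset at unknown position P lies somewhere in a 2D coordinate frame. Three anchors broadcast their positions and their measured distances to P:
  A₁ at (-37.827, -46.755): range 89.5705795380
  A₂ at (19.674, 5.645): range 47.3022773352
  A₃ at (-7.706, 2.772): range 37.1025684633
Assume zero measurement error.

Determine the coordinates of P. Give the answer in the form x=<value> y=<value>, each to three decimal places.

eq1: (x + 37.827)² + (y + 46.755)² = 89.5705795380²
eq2: (x − 19.674)² + (y − 5.645)² = 47.3022773352²
eq3: (x + 7.706)² + (y − 2.772)² = 37.1025684633²
eq3−eq1, eq3−eq2 (x²,y² cancel):
  -60.242·x − 99.054·y = -3096.442598
  54.760·x + 5.746·y = -509.038974
det = -60.242·5.746 − -99.054·54.760 = 5078.046508
x = (-3096.442598·5.746 − -99.054·-509.038974) / 5078.046508 = -13.433218
y = (-60.242·-509.038974 − -3096.442598·54.760) / 5078.046508 = 39.429872

x=-13.433 y=39.430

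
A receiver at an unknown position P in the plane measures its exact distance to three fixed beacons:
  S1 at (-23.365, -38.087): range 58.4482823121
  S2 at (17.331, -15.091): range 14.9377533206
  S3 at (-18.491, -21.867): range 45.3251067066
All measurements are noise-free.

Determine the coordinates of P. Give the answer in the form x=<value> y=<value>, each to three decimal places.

x=21.633 y=-0.786

eq1: (x + 23.365)² + (y + 38.087)² = 58.4482823121²
eq2: (x − 17.331)² + (y + 15.091)² = 14.9377533206²
eq3: (x + 18.491)² + (y + 21.867)² = 45.3251067066²
eq2−eq1, eq2−eq3 (x²,y² cancel):
  -81.392·x − 45.992·y = -1724.624279
  -71.644·x − 13.552·y = -1539.247896
det = -81.392·-13.552 − -45.992·-71.644 = -2192.026464
x = (-1724.624279·-13.552 − -45.992·-1539.247896) / -2192.026464 = 21.633398
y = (-81.392·-1539.247896 − -1724.624279·-71.644) / -2192.026464 = -0.786251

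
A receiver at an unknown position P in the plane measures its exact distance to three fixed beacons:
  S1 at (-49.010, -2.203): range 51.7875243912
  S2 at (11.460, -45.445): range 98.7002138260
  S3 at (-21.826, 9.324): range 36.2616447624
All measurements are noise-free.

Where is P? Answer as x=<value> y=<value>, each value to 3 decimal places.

x=-27.878 y=45.077

eq1: (x + 49.010)² + (y + 2.203)² = 51.7875243912²
eq2: (x − 11.460)² + (y + 45.445)² = 98.7002138260²
eq3: (x + 21.826)² + (y − 9.324)² = 36.2616447624²
eq3−eq1, eq3−eq2 (x²,y² cancel):
  -54.368·x − 23.054·y = 476.481255
  66.572·x − 109.538·y = -6793.556955
det = -54.368·-109.538 − -23.054·66.572 = 7490.112872
x = (476.481255·-109.538 − -23.054·-6793.556955) / 7490.112872 = -27.878280
y = (-54.368·-6793.556955 − 476.481255·66.572) / 7490.112872 = 45.076997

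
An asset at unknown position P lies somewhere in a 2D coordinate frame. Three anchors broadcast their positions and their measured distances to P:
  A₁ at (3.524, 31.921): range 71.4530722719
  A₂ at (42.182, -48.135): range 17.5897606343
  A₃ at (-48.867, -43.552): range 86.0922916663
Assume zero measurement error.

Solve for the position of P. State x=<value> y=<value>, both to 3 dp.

eq1: (x − 3.524)² + (y − 31.921)² = 71.4530722719²
eq2: (x − 42.182)² + (y + 48.135)² = 17.5897606343²
eq3: (x + 48.867)² + (y + 43.552)² = 86.0922916663²
eq1−eq2, eq1−eq3 (x²,y² cancel):
  77.316·x − 160.112·y = 7861.072390
  -104.782·x − 150.946·y = 947.050429
det = 77.316·-150.946 − -160.112·-104.782 = -28447.396520
x = (7861.072390·-150.946 − -160.112·947.050429) / -28447.396520 = 36.381653
y = (77.316·947.050429 − 7861.072390·-104.782) / -28447.396520 = -31.529108

x=36.382 y=-31.529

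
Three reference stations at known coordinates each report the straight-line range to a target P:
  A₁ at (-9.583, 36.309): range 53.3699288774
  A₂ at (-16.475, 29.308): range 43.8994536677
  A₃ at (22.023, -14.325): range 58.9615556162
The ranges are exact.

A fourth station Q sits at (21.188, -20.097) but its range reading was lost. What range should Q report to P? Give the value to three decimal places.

eq1: (x + 9.583)² + (y − 36.309)² = 53.3699288774²
eq2: (x + 16.475)² + (y − 29.308)² = 43.8994536677²
eq3: (x − 22.023)² + (y + 14.325)² = 58.9615556162²
eq1−eq2, eq1−eq3 (x²,y² cancel):
  -13.784·x − 14.002·y = 641.394395
  63.212·x − 101.268·y = -1348.074948
det = -13.784·-101.268 − -14.002·63.212 = 2280.972536
x = (641.394395·-101.268 − -14.002·-1348.074948) / 2280.972536 = -36.751198
y = (-13.784·-1348.074948 − 641.394395·63.212) / 2280.972536 = -9.628330
|P − Q| = √((-36.751198 − 21.188)² + (-9.628330 − -20.097)²) = 58.877361

58.877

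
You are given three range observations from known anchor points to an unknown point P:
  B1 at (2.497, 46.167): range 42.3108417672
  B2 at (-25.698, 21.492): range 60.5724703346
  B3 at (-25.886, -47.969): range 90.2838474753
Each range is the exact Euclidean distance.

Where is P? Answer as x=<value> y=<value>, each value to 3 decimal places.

x=34.817 y=18.861

eq1: (x − 2.497)² + (y − 46.167)² = 42.3108417672²
eq2: (x + 25.698)² + (y − 21.492)² = 60.5724703346²
eq3: (x + 25.886)² + (y + 47.969)² = 90.2838474753²
eq1−eq3, eq1−eq2 (x²,y² cancel):
  -56.766·x − 188.272·y = -5527.482725
  -56.390·x − 49.350·y = -2894.150461
det = -56.766·-49.350 − -188.272·-56.390 = -7815.255980
x = (-5527.482725·-49.350 − -188.272·-2894.150461) / -7815.255980 = 34.817314
y = (-56.766·-2894.150461 − -5527.482725·-56.390) / -7815.255980 = 18.861238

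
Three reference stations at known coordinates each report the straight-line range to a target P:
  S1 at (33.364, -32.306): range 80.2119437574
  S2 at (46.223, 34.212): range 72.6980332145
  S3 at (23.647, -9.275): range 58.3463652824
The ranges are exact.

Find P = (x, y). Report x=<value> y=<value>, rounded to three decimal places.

x=-25.477 y=22.207

eq1: (x − 33.364)² + (y + 32.306)² = 80.2119437574²
eq2: (x − 46.223)² + (y − 34.212)² = 72.6980332145²
eq3: (x − 23.647)² + (y + 9.275)² = 58.3463652824²
eq2−eq3, eq2−eq1 (x²,y² cancel):
  -45.152·x − 86.974·y = -781.114747
  -25.718·x − 133.036·y = -2299.144429
det = -45.152·-133.036 − -86.974·-25.718 = 3770.044140
x = (-781.114747·-133.036 − -86.974·-2299.144429) / 3770.044140 = -25.476998
y = (-45.152·-2299.144429 − -781.114747·-25.718) / 3770.044140 = 22.207236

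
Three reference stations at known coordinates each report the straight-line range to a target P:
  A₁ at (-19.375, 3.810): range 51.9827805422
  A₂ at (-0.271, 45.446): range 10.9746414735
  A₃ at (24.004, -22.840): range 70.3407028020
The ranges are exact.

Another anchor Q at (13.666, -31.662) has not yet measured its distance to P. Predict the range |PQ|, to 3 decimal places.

eq1: (x + 19.375)² + (y − 3.810)² = 51.9827805422²
eq2: (x + 0.271)² + (y − 45.446)² = 10.9746414735²
eq3: (x − 24.004)² + (y + 22.840)² = 70.3407028020²
eq1−eq2, eq1−eq3 (x²,y² cancel):
  38.208·x + 83.272·y = 4257.272349
  86.758·x − 53.300·y = -1537.654107
det = 38.208·-53.300 − 83.272·86.758 = -9260.998576
x = (4257.272349·-53.300 − 83.272·-1537.654107) / -9260.998576 = 10.675856
y = (38.208·-1537.654107 − 4257.272349·86.758) / -9260.998576 = 46.226454
|P − Q| = √((10.675856 − 13.666)² + (46.226454 − -31.662)²) = 77.945829

77.946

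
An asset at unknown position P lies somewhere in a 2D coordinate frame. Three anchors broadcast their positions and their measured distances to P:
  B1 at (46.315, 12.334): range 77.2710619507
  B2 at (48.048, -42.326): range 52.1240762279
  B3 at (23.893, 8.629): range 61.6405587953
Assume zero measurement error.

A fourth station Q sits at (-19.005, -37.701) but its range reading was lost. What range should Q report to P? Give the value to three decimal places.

eq1: (x − 46.315)² + (y − 12.334)² = 77.2710619507²
eq2: (x − 48.048)² + (y + 42.326)² = 52.1240762279²
eq3: (x − 23.893)² + (y − 8.629)² = 61.6405587953²
eq2−eq3, eq2−eq1 (x²,y² cancel):
  -48.310·x + 101.910·y = -4537.404656
  -3.466·x + 109.320·y = -5056.791491
det = -48.310·109.320 − 101.910·-3.466 = -4928.029140
x = (-4537.404656·109.320 − 101.910·-5056.791491) / -4928.029140 = -3.918107
y = (-48.310·-5056.791491 − -4537.404656·-3.466) / -4928.029140 = -46.381007
|P − Q| = √((-3.918107 − -19.005)² + (-46.381007 − -37.701)²) = 17.405656

17.406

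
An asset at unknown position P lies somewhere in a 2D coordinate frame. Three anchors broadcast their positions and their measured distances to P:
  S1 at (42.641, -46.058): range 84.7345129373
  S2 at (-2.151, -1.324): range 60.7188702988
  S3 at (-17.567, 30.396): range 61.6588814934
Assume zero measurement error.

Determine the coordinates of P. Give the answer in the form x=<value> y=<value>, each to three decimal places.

eq1: (x − 42.641)² + (y + 46.058)² = 84.7345129373²
eq2: (x + 2.151)² + (y + 1.324)² = 60.7188702988²
eq3: (x + 17.567)² + (y − 30.396)² = 61.6588814934²
eq1−eq2, eq1−eq3 (x²,y² cancel):
  -89.584·x + 89.468·y = -440.057996
  -120.416·x + 152.908·y = 671.042076
det = -89.584·152.908 − 89.468·-120.416 = -2924.731584
x = (-440.057996·152.908 − 89.468·671.042076) / -2924.731584 = 43.533971
y = (-89.584·671.042076 − -440.057996·-120.416) / -2924.731584 = 38.671808

x=43.534 y=38.672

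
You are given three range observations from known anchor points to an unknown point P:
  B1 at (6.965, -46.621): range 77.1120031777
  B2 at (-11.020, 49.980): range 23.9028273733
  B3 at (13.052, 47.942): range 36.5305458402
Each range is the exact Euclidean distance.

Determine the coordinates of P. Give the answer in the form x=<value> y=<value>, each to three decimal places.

eq1: (x − 6.965)² + (y + 46.621)² = 77.1120031777²
eq2: (x + 11.020)² + (y − 49.980)² = 23.9028273733²
eq3: (x − 13.052)² + (y − 47.942)² = 36.5305458402²
eq3−eq2, eq3−eq1 (x²,y² cancel):
  -48.144·x + 4.076·y = 913.786355
  -12.174·x − 189.126·y = -4858.541457
det = -48.144·-189.126 − 4.076·-12.174 = 9154.903368
x = (913.786355·-189.126 − 4.076·-4858.541457) / 9154.903368 = -16.714250
y = (-48.144·-4858.541457 − 913.786355·-12.174) / 9154.903368 = 26.765335

x=-16.714 y=26.765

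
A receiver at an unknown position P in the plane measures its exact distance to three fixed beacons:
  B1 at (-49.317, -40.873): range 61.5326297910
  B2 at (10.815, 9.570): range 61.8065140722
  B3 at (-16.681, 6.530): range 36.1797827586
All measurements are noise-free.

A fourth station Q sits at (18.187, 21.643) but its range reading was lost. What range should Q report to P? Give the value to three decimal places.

eq1: (x + 49.317)² + (y + 40.873)² = 61.5326297910²
eq2: (x − 10.815)² + (y − 9.570)² = 61.8065140722²
eq3: (x + 16.681)² + (y − 6.530)² = 36.1797827586²
eq1−eq3, eq1−eq2 (x²,y² cancel):
  65.272·x + 94.806·y = -1304.584108
  120.264·x + 100.886·y = -3928.000146
det = 65.272·100.886 − 94.806·120.264 = -4816.717792
x = (-1304.584108·100.886 − 94.806·-3928.000146) / -4816.717792 = -49.989167
y = (65.272·-3928.000146 − -1304.584108·120.264) / -4816.717792 = 20.655958
|P − Q| = √((-49.989167 − 18.187)² + (20.655958 − 21.643)²) = 68.183312

68.183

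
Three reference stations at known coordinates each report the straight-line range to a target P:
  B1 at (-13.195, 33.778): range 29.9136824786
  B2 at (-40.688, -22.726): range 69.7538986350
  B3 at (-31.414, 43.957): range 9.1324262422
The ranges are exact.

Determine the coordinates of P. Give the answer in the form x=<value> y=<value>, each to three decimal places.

x=-40.016 y=47.025

eq1: (x + 13.195)² + (y − 33.778)² = 29.9136824786²
eq2: (x + 40.688)² + (y + 22.726)² = 69.7538986350²
eq3: (x + 31.414)² + (y − 43.957)² = 9.1324262422²
eq2−eq3, eq2−eq1 (x²,y² cancel):
  18.548·x + 133.366·y = 5529.277991
  54.986·x + 113.008·y = 3113.854864
det = 18.548·113.008 − 133.366·54.986 = -5237.190492
x = (5529.277991·113.008 − 133.366·3113.854864) / -5237.190492 = -40.015783
y = (18.548·3113.854864 − 5529.277991·54.986) / -5237.190492 = 47.024659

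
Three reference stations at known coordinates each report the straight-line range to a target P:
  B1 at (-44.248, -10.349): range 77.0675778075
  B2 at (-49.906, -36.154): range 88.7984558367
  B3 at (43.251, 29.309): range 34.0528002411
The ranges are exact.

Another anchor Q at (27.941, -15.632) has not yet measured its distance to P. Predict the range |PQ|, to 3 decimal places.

13.427

eq1: (x + 44.248)² + (y + 10.349)² = 77.0675778075²
eq2: (x + 49.906)² + (y + 36.154)² = 88.7984558367²
eq3: (x − 43.251)² + (y − 29.309)² = 34.0528002411²
eq3−eq2, eq3−eq1 (x²,y² cancel):
  -186.314·x − 130.926·y = -5657.518485
  -174.998·x − 79.316·y = -5444.497522
det = -186.314·-79.316 − -130.926·-174.998 = -8134.106924
x = (-5657.518485·-79.316 − -130.926·-5444.497522) / -8134.106924 = 32.467553
y = (-186.314·-5444.497522 − -5657.518485·-174.998) / -8134.106924 = -2.991317
|P − Q| = √((32.467553 − 27.941)² + (-2.991317 − -15.632)²) = 13.426710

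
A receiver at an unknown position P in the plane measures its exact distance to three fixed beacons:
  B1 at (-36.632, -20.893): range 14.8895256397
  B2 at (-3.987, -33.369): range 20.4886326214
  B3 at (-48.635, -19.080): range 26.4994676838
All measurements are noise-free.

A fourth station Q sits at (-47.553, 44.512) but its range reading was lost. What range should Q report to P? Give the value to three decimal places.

76.888

eq1: (x + 36.632)² + (y + 20.893)² = 14.8895256397²
eq2: (x + 3.987)² + (y + 33.369)² = 20.4886326214²
eq3: (x + 48.635)² + (y + 19.080)² = 26.4994676838²
eq2−eq3, eq2−eq1 (x²,y² cancel):
  -89.296·x + 28.578·y = 1317.585574
  -65.290·x + 24.952·y = 847.120636
det = -89.296·24.952 − 28.578·-65.290 = -362.256172
x = (1317.585574·24.952 − 28.578·847.120636) / -362.256172 = -23.926112
y = (-89.296·847.120636 − 1317.585574·-65.290) / -362.256172 = -28.655627
|P − Q| = √((-23.926112 − -47.553)² + (-28.655627 − 44.512)²) = 76.887785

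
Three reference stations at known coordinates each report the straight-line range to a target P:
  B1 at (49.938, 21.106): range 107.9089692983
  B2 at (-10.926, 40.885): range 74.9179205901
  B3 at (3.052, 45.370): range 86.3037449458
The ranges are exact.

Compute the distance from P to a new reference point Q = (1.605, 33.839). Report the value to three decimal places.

76.359

eq1: (x − 49.938)² + (y − 21.106)² = 107.9089692983²
eq2: (x + 10.926)² + (y − 40.885)² = 74.9179205901²
eq3: (x − 3.052)² + (y − 45.370)² = 86.3037449458²
eq2−eq3, eq2−eq1 (x²,y² cancel):
  27.956·x + 8.970·y = -1558.850663
  121.728·x − 39.558·y = -4883.344450
det = 27.956·-39.558 − 8.970·121.728 = -2197.783608
x = (-1558.850663·-39.558 − 8.970·-4883.344450) / -2197.783608 = -47.988625
y = (27.956·-4883.344450 − -1558.850663·121.728) / -2197.783608 = -24.223038
|P − Q| = √((-47.988625 − 1.605)² + (-24.223038 − 33.839)²) = 76.359203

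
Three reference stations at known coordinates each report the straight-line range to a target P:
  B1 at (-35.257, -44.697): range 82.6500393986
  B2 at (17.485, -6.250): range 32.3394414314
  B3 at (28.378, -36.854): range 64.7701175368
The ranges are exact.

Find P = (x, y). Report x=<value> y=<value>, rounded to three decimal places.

x=9.164 y=25.001

eq1: (x + 35.257)² + (y + 44.697)² = 82.6500393986²
eq2: (x − 17.485)² + (y + 6.250)² = 32.3394414314²
eq3: (x − 28.378)² + (y + 36.854)² = 64.7701175368²
eq2−eq3, eq2−eq1 (x²,y² cancel):
  21.786·x − 61.208·y = -1330.588179
  -105.484·x − 76.894·y = -2889.099408
det = 21.786·-76.894 − -61.208·-105.484 = -8131.677356
x = (-1330.588179·-76.894 − -61.208·-2889.099408) / -8131.677356 = 9.164376
y = (21.786·-2889.099408 − -1330.588179·-105.484) / -8131.677356 = 25.000707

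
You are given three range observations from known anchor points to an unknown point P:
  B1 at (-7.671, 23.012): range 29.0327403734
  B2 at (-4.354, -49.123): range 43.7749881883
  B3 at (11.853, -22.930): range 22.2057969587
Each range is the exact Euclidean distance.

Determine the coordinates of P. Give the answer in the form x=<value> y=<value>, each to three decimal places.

x=-1.806 y=-5.422

eq1: (x + 7.671)² + (y − 23.012)² = 29.0327403734²
eq2: (x + 4.354)² + (y + 49.123)² = 43.7749881883²
eq3: (x − 11.853)² + (y + 22.930)² = 22.2057969587²
eq3−eq1, eq3−eq2 (x²,y² cancel):
  -39.048·x + 91.884·y = -427.684719
  -32.414·x − 52.386·y = 342.595764
det = -39.048·-52.386 − 91.884·-32.414 = 5023.896504
x = (-427.684719·-52.386 − 91.884·342.595764) / 5023.896504 = -1.806243
y = (-39.048·342.595764 − -427.684719·-32.414) / 5023.896504 = -5.422216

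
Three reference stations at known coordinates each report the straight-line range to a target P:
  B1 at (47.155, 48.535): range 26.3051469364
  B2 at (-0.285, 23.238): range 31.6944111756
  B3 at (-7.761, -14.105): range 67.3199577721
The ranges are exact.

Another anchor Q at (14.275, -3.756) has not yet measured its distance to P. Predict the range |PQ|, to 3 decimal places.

50.995

eq1: (x − 47.155)² + (y − 48.535)² = 26.3051469364²
eq2: (x + 0.285)² + (y − 23.238)² = 31.6944111756²
eq3: (x + 7.761)² + (y + 14.105)² = 67.3199577721²
eq1−eq3, eq1−eq2 (x²,y² cancel):
  -109.832·x − 125.280·y = -8160.072063
  -94.880·x − 50.594·y = -4351.729325
det = -109.832·-50.594 − -125.280·-94.880 = -6329.726192
x = (-8160.072063·-50.594 − -125.280·-4351.729325) / -6329.726192 = 20.906744
y = (-109.832·-4351.729325 − -8160.072063·-94.880) / -6329.726192 = 46.805895
|P − Q| = √((20.906744 − 14.275)² + (46.805895 − -3.756)²) = 50.994954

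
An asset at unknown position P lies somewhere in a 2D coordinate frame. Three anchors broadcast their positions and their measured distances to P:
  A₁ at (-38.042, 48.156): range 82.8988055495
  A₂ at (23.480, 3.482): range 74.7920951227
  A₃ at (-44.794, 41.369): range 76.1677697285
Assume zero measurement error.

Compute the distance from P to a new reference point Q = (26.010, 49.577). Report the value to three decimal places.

107.564

eq1: (x + 38.042)² + (y − 48.156)² = 82.8988055495²
eq2: (x − 23.480)² + (y − 3.482)² = 74.7920951227²
eq3: (x + 44.794)² + (y − 41.369)² = 76.1677697285²
eq3−eq1, eq3−eq2 (x²,y² cancel):
  13.504·x + 13.574·y = -1022.385313
  136.548·x − 75.774·y = -2946.790220
det = 13.504·-75.774 − 13.574·136.548 = -2876.754648
x = (-1022.385313·-75.774 − 13.574·-2946.790220) / -2876.754648 = -40.834193
y = (13.504·-2946.790220 − -1022.385313·136.548) / -2876.754648 = -34.695769
|P − Q| = √((-40.834193 − 26.010)² + (-34.695769 − 49.577)²) = 107.564147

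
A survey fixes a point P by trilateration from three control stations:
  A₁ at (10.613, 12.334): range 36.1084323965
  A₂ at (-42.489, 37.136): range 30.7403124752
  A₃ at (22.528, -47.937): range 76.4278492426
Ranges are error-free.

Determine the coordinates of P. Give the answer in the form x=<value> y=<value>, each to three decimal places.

eq1: (x − 10.613)² + (y − 12.334)² = 36.1084323965²
eq2: (x + 42.489)² + (y − 37.136)² = 30.7403124752²
eq3: (x − 22.528)² + (y + 47.937)² = 76.4278492426²
eq1−eq2, eq1−eq3 (x²,y² cancel):
  -106.204·x + 49.604·y = 3278.486371
  23.830·x − 120.542·y = -1996.693822
det = -106.204·-120.542 − 49.604·23.830 = 11619.979248
x = (3278.486371·-120.542 − 49.604·-1996.693822) / 11619.979248 = -25.486388
y = (-106.204·-1996.693822 − 3278.486371·23.830) / 11619.979248 = 11.525885

x=-25.486 y=11.526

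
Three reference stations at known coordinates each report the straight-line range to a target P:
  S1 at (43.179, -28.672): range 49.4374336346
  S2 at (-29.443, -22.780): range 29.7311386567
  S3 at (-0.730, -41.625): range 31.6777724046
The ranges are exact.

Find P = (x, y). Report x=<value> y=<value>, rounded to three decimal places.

x=-2.598 y=-10.002

eq1: (x − 43.179)² + (y + 28.672)² = 49.4374336346²
eq2: (x + 29.443)² + (y + 22.780)² = 29.7311386567²
eq3: (x + 0.730)² + (y + 41.625)² = 31.6777724046²
eq2−eq1, eq2−eq3 (x²,y² cancel):
  145.244·x − 11.784·y = -259.428263
  57.426·x − 37.690·y = 227.814217
det = 145.244·-37.690 − -11.784·57.426 = -4797.538376
x = (-259.428263·-37.690 − -11.784·227.814217) / -4797.538376 = -2.597668
y = (145.244·227.814217 − -259.428263·57.426) / -4797.538376 = -10.002333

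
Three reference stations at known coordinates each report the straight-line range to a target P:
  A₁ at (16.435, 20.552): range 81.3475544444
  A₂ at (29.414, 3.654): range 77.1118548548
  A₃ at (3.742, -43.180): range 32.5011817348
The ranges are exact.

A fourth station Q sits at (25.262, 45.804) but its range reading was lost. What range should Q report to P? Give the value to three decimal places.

eq1: (x − 16.435)² + (y − 20.552)² = 81.3475544444²
eq2: (x − 29.414)² + (y − 3.654)² = 77.1118548548²
eq3: (x − 3.742)² + (y + 43.180)² = 32.5011817348²
eq2−eq1, eq2−eq3 (x²,y² cancel):
  -25.958·x + 33.796·y = -857.227638
  -51.344·x − 93.668·y = 5889.891197
det = -25.958·-93.668 − 33.796·-51.344 = 4166.655768
x = (-857.227638·-93.668 − 33.796·5889.891197) / 4166.655768 = -28.502466
y = (-25.958·5889.891197 − -857.227638·-51.344) / 4166.655768 = -47.256914
|P − Q| = √((-28.502466 − 25.262)² + (-47.256914 − 45.804)²) = 107.475353

107.475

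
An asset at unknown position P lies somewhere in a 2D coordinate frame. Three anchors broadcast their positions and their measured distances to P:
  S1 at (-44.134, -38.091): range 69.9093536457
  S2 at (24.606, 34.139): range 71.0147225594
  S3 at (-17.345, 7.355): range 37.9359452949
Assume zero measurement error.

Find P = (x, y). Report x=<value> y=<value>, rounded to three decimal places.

x=-46.370 y=31.783

eq1: (x + 44.134)² + (y + 38.091)² = 69.9093536457²
eq2: (x − 24.606)² + (y − 34.139)² = 71.0147225594²
eq3: (x + 17.345)² + (y − 7.355)² = 37.9359452949²
eq3−eq2, eq3−eq1 (x²,y² cancel):
  83.902·x + 53.568·y = -2187.973368
  -53.578·x − 90.892·y = -404.392595
det = 83.902·-90.892 − 53.568·-53.578 = -4755.954280
x = (-2187.973368·-90.892 − 53.568·-404.392595) / -4755.954280 = -46.369617
y = (83.902·-404.392595 − -2187.973368·-53.578) / -4755.954280 = 31.782598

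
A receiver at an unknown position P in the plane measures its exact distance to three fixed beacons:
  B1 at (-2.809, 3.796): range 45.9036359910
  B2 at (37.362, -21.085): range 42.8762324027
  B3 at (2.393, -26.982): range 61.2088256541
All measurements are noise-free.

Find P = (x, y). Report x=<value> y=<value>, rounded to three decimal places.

x=39.442 y=21.741

eq1: (x + 2.809)² + (y − 3.796)² = 45.9036359910²
eq2: (x − 37.362)² + (y + 21.085)² = 42.8762324027²
eq3: (x − 2.393)² + (y + 26.982)² = 61.2088256541²
eq3−eq2, eq3−eq1 (x²,y² cancel):
  69.938·x + 11.794·y = 3014.890529
  -10.404·x + 61.556·y = 927.921865
det = 69.938·61.556 − 11.794·-10.404 = 4427.808304
x = (3014.890529·61.556 − 11.794·927.921865) / 4427.808304 = 39.441791
y = (69.938·927.921865 − 3014.890529·-10.404) / 4427.808304 = 21.740761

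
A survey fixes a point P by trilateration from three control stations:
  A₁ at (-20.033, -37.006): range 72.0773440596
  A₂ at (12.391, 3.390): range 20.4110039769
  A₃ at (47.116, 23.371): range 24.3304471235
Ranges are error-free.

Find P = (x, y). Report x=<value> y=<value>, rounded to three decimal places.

eq1: (x + 20.033)² + (y + 37.006)² = 72.0773440596²
eq2: (x − 12.391)² + (y − 3.390)² = 20.4110039769²
eq3: (x − 47.116)² + (y − 23.371)² = 24.3304471235²
eq1−eq2, eq1−eq3 (x²,y² cancel):
  64.848·x + 80.792·y = 3172.798299
  134.298·x + 120.754·y = 5598.528841
det = 64.848·120.754 − 80.792·134.298 = -3019.548624
x = (3172.798299·120.754 − 80.792·5598.528841) / -3019.548624 = 22.913443
y = (64.848·5598.528841 − 3172.798299·134.298) / -3019.548624 = 20.879633

x=22.913 y=20.880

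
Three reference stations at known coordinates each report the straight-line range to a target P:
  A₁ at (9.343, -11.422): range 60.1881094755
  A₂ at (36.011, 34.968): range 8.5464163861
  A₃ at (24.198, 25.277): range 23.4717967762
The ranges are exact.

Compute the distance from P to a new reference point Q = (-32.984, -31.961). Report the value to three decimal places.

eq1: (x − 9.343)² + (y + 11.422)² = 60.1881094755²
eq2: (x − 36.011)² + (y − 34.968)² = 8.5464163861²
eq3: (x − 24.198)² + (y − 25.277)² = 23.4717967762²
eq3−eq2, eq3−eq1 (x²,y² cancel):
  23.626·x + 19.382·y = 1772.967223
  -29.710·x − 73.398·y = -4078.399478
det = 23.626·-73.398 − 19.382·-29.710 = -1158.261928
x = (1772.967223·-73.398 − 19.382·-4078.399478) / -1158.261928 = 44.104626
y = (23.626·-4078.399478 − 1772.967223·-29.710) / -1158.261928 = 37.712894
|P − Q| = √((44.104626 − -32.984)² + (37.712894 − -31.961)²) = 103.909133

103.909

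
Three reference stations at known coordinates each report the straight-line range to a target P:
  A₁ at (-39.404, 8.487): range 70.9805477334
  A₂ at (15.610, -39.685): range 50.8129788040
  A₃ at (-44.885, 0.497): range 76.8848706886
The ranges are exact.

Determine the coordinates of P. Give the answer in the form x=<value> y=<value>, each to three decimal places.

eq1: (x + 39.404)² + (y − 8.487)² = 70.9805477334²
eq2: (x − 15.610)² + (y + 39.685)² = 50.8129788040²
eq3: (x + 44.885)² + (y − 0.497)² = 76.8848706886²
eq2−eq1, eq2−eq3 (x²,y² cancel):
  -110.028·x + 96.344·y = -2650.146282
  -120.990·x + 80.364·y = -3132.985617
det = -110.028·80.364 − 96.344·-120.990 = 2814.370368
x = (-2650.146282·80.364 − 96.344·-3132.985617) / 2814.370368 = 31.576516
y = (-110.028·-3132.985617 − -2650.146282·-120.990) / 2814.370368 = 8.554291

x=31.577 y=8.554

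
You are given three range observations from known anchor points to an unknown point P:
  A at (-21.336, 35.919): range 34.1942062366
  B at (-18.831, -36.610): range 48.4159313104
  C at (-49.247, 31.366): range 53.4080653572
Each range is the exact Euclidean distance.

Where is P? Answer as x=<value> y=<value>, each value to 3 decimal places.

x=-1.023 y=8.412

eq1: (x + 21.336)² + (y − 35.919)² = 34.1942062366²
eq2: (x + 18.831)² + (y + 36.610)² = 48.4159313104²
eq3: (x + 49.247)² + (y − 31.366)² = 53.4080653572²
eq1−eq2, eq1−eq3 (x²,y² cancel):
  5.010·x − 145.058·y = -1225.359461
  -55.822·x − 9.106·y = -19.484197
det = 5.010·-9.106 − -145.058·-55.822 = -8143.048736
x = (-1225.359461·-9.106 − -145.058·-19.484197) / -8143.048736 = -1.023178
y = (5.010·-19.484197 − -1225.359461·-55.822) / -8143.048736 = 8.412038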